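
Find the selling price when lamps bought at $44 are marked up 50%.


Calculate the markup amount:
50% of $44 = $22
Add to cost:
$44 + $22 = $66

$66


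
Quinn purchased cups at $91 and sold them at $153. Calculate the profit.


Selling price = $153
Cost price = $91
Profit = selling price - cost price:
Profit = $153 - $91 = $62

$62


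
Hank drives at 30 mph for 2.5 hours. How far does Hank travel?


Use the formula: distance = speed x time
Speed = 30 mph, Time = 2.5 hours
30 x 2.5 = 75 miles

75 miles


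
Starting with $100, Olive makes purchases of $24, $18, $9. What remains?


Add up expenses:
$24 + $18 + $9 = $51
Subtract from budget:
$100 - $51 = $49

$49


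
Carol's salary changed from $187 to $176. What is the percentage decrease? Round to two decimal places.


Find the absolute change:
|176 - 187| = 11
Divide by original and multiply by 100:
11 / 187 x 100 = 5.8823...% ≈ 5.88%

5.88%


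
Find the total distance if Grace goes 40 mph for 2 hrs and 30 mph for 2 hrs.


Leg 1 distance:
40 x 2 = 80 miles
Leg 2 distance:
30 x 2 = 60 miles
Total distance:
80 + 60 = 140 miles

140 miles


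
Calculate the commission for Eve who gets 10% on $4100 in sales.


Convert rate to decimal:
10% = 0.1
Multiply by sales:
$4100 x 0.1 = $410

$410


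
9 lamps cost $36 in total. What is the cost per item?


Total cost: $36
Number of items: 9
Unit price: $36 / 9 = $4

$4


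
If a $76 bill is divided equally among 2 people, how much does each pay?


Total bill: $76
Number of people: 2
Each pays: $76 / 2 = $38

$38


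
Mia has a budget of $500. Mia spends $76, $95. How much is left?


Add up expenses:
$76 + $95 = $171
Subtract from budget:
$500 - $171 = $329

$329


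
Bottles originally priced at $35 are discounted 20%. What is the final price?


Calculate the discount amount:
20% of $35 = $7
Subtract from original:
$35 - $7 = $28

$28


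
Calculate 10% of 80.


Convert percentage to decimal:
10% = 0.1
Multiply:
80 x 0.1 = 8

8


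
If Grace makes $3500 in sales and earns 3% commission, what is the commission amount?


Convert rate to decimal:
3% = 0.03
Multiply by sales:
$3500 x 0.03 = $105

$105


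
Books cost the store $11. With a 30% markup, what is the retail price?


Calculate the markup amount:
30% of $11 = $3.30
Add to cost:
$11 + $3.30 = $14.30

$14.30


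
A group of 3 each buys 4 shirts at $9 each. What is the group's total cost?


Cost per person:
4 x $9 = $36
Group total:
3 x $36 = $108

$108


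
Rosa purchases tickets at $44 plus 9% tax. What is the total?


Calculate the tax:
9% of $44 = $3.96
Add tax to price:
$44 + $3.96 = $47.96

$47.96


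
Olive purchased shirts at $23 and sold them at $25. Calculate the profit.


Selling price = $25
Cost price = $23
Profit = selling price - cost price:
Profit = $25 - $23 = $2

$2


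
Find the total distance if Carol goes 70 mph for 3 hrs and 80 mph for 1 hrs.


Leg 1 distance:
70 x 3 = 210 miles
Leg 2 distance:
80 x 1 = 80 miles
Total distance:
210 + 80 = 290 miles

290 miles


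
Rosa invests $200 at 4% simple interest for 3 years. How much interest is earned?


Use the formula I = P x R x T / 100
P x R x T = 200 x 4 x 3 = 2400
I = 2400 / 100 = $24

$24


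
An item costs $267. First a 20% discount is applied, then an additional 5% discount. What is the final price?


First discount:
20% of $267 = $53.40
Price after first discount:
$267 - $53.40 = $213.60
Second discount:
5% of $213.60 = $10.68
Final price:
$213.60 - $10.68 = $202.92

$202.92


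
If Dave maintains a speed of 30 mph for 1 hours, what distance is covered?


Use the formula: distance = speed x time
Speed = 30 mph, Time = 1 hours
30 x 1 = 30 miles

30 miles


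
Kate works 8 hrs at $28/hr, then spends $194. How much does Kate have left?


Calculate earnings:
8 x $28 = $224
Subtract spending:
$224 - $194 = $30

$30


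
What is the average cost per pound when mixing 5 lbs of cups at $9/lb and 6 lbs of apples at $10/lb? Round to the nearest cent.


Cost of cups:
5 x $9 = $45
Cost of apples:
6 x $10 = $60
Total cost: $45 + $60 = $105
Total weight: 11 lbs
Average: $105 / 11 = $9.5454... ≈ $9.55/lb

$9.55/lb


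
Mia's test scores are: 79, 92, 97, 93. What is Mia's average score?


Add the scores:
79 + 92 + 97 + 93 = 361
Divide by the number of tests:
361 / 4 = 90.25

90.25


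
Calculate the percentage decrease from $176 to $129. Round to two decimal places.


Find the absolute change:
|129 - 176| = 47
Divide by original and multiply by 100:
47 / 176 x 100 = 26.7045...% ≈ 26.7%

26.7%


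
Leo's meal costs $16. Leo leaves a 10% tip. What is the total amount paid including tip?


Calculate the tip:
10% of $16 = $1.60
Add tip to meal cost:
$16 + $1.60 = $17.60

$17.60


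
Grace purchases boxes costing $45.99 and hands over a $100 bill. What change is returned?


Start with the amount paid:
$100
Subtract the price:
$100 - $45.99 = $54.01

$54.01


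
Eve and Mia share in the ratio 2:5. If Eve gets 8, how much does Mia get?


Find the multiplier:
8 / 2 = 4
Apply to Mia's share:
5 x 4 = 20

20


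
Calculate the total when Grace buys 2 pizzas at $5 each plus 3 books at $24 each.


Cost of pizzas:
2 x $5 = $10
Cost of books:
3 x $24 = $72
Add both:
$10 + $72 = $82

$82


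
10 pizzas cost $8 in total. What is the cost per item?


Total cost: $8
Number of items: 10
Unit price: $8 / 10 = $0.80

$0.80


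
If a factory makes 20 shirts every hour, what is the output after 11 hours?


Production rate: 20 shirts per hour
Time: 11 hours
Total: 20 x 11 = 220 shirts

220 shirts


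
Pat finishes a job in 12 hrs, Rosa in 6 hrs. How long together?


Pat's rate: 1/12 of the job per hour
Rosa's rate: 1/6 of the job per hour
Combined rate: 1/12 + 1/6 = 1/4 per hour
Time = 1 / (1/4) = 4 hours

4 hours


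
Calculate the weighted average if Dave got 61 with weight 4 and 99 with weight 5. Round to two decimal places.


Weighted sum:
4 x 61 + 5 x 99 = 739
Total weight:
4 + 5 = 9
Weighted average:
739 / 9 = 82.1111... ≈ 82.11

82.11


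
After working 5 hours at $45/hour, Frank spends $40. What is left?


Calculate earnings:
5 x $45 = $225
Subtract spending:
$225 - $40 = $185

$185


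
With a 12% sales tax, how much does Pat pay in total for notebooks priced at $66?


Calculate the tax:
12% of $66 = $7.92
Add tax to price:
$66 + $7.92 = $73.92

$73.92


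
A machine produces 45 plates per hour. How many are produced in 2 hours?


Production rate: 45 plates per hour
Time: 2 hours
Total: 45 x 2 = 90 plates

90 plates


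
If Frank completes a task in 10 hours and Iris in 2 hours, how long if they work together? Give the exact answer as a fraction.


Frank's rate: 1/10 of the job per hour
Iris's rate: 1/2 of the job per hour
Combined rate: 1/10 + 1/2 = 3/5 per hour
Time = 1 / (3/5) = 5/3 hours (≈ 1.67 hours)

5/3 hours


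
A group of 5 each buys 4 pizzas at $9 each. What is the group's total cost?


Cost per person:
4 x $9 = $36
Group total:
5 x $36 = $180

$180


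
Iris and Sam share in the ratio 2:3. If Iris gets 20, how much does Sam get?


Find the multiplier:
20 / 2 = 10
Apply to Sam's share:
3 x 10 = 30

30


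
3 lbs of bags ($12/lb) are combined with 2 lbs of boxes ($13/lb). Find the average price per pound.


Cost of bags:
3 x $12 = $36
Cost of boxes:
2 x $13 = $26
Total cost: $36 + $26 = $62
Total weight: 5 lbs
Average: $62 / 5 = $12.40/lb

$12.40/lb


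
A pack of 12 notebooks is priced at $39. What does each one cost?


Total cost: $39
Number of items: 12
Unit price: $39 / 12 = $3.25

$3.25


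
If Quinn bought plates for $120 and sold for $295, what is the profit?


Selling price = $295
Cost price = $120
Profit = selling price - cost price:
Profit = $295 - $120 = $175

$175


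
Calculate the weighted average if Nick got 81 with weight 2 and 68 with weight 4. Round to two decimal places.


Weighted sum:
2 x 81 + 4 x 68 = 434
Total weight:
2 + 4 = 6
Weighted average:
434 / 6 = 72.3333... ≈ 72.33

72.33


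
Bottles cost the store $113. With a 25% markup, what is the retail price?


Calculate the markup amount:
25% of $113 = $28.25
Add to cost:
$113 + $28.25 = $141.25

$141.25


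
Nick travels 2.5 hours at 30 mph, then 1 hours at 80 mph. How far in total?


Leg 1 distance:
30 x 2.5 = 75 miles
Leg 2 distance:
80 x 1 = 80 miles
Total distance:
75 + 80 = 155 miles

155 miles


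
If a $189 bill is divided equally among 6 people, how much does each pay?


Total bill: $189
Number of people: 6
Each pays: $189 / 6 = $31.50

$31.50


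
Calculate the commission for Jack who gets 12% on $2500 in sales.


Convert rate to decimal:
12% = 0.12
Multiply by sales:
$2500 x 0.12 = $300

$300


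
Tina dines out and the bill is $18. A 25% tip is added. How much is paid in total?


Calculate the tip:
25% of $18 = $4.50
Add tip to meal cost:
$18 + $4.50 = $22.50

$22.50


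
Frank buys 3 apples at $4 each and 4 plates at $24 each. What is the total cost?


Cost of apples:
3 x $4 = $12
Cost of plates:
4 x $24 = $96
Add both:
$12 + $96 = $108

$108


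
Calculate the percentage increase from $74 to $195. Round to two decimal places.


Find the absolute change:
|195 - 74| = 121
Divide by original and multiply by 100:
121 / 74 x 100 = 163.5135...% ≈ 163.51%

163.51%


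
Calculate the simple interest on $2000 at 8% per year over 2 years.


Use the formula I = P x R x T / 100
P x R x T = 2000 x 8 x 2 = 32000
I = 32000 / 100 = $320

$320


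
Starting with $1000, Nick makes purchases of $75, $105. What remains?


Add up expenses:
$75 + $105 = $180
Subtract from budget:
$1000 - $180 = $820

$820


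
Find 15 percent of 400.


Convert percentage to decimal:
15% = 0.15
Multiply:
400 x 0.15 = 60

60


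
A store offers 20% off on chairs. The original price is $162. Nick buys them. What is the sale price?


Calculate the discount amount:
20% of $162 = $32.40
Subtract from original:
$162 - $32.40 = $129.60

$129.60


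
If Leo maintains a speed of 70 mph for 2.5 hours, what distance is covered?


Use the formula: distance = speed x time
Speed = 70 mph, Time = 2.5 hours
70 x 2.5 = 175 miles

175 miles


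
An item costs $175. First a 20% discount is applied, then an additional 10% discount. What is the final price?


First discount:
20% of $175 = $35
Price after first discount:
$175 - $35 = $140
Second discount:
10% of $140 = $14
Final price:
$140 - $14 = $126

$126


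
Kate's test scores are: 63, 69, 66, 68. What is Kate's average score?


Add the scores:
63 + 69 + 66 + 68 = 266
Divide by the number of tests:
266 / 4 = 66.5

66.5


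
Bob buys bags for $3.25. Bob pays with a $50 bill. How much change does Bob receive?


Start with the amount paid:
$50
Subtract the price:
$50 - $3.25 = $46.75

$46.75


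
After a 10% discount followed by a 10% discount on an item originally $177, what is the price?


First discount:
10% of $177 = $17.70
Price after first discount:
$177 - $17.70 = $159.30
Second discount:
10% of $159.30 = $15.93
Final price:
$159.30 - $15.93 = $143.37

$143.37


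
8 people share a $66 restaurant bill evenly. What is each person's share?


Total bill: $66
Number of people: 8
Each pays: $66 / 8 = $8.25

$8.25


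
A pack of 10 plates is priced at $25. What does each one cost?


Total cost: $25
Number of items: 10
Unit price: $25 / 10 = $2.50

$2.50


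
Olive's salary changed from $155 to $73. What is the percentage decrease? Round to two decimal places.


Find the absolute change:
|73 - 155| = 82
Divide by original and multiply by 100:
82 / 155 x 100 = 52.9032...% ≈ 52.9%

52.9%


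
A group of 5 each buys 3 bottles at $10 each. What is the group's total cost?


Cost per person:
3 x $10 = $30
Group total:
5 x $30 = $150

$150


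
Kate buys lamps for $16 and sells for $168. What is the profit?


Selling price = $168
Cost price = $16
Profit = selling price - cost price:
Profit = $168 - $16 = $152

$152


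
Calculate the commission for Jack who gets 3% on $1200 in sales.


Convert rate to decimal:
3% = 0.03
Multiply by sales:
$1200 x 0.03 = $36

$36


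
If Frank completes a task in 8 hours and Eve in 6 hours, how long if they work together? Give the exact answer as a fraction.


Frank's rate: 1/8 of the job per hour
Eve's rate: 1/6 of the job per hour
Combined rate: 1/8 + 1/6 = 7/24 per hour
Time = 1 / (7/24) = 24/7 hours (≈ 3.43 hours)

24/7 hours


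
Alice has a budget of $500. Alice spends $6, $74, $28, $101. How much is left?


Add up expenses:
$6 + $74 + $28 + $101 = $209
Subtract from budget:
$500 - $209 = $291

$291


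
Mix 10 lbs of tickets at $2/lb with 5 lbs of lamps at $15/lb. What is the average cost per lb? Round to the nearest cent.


Cost of tickets:
10 x $2 = $20
Cost of lamps:
5 x $15 = $75
Total cost: $20 + $75 = $95
Total weight: 15 lbs
Average: $95 / 15 = $6.3333... ≈ $6.33/lb

$6.33/lb


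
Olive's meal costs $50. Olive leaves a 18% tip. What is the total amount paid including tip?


Calculate the tip:
18% of $50 = $9
Add tip to meal cost:
$50 + $9 = $59

$59


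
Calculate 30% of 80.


Convert percentage to decimal:
30% = 0.3
Multiply:
80 x 0.3 = 24

24


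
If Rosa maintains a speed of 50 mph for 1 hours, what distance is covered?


Use the formula: distance = speed x time
Speed = 50 mph, Time = 1 hours
50 x 1 = 50 miles

50 miles


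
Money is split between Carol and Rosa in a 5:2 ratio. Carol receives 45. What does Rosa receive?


Find the multiplier:
45 / 5 = 9
Apply to Rosa's share:
2 x 9 = 18

18


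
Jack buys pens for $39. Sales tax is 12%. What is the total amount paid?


Calculate the tax:
12% of $39 = $4.68
Add tax to price:
$39 + $4.68 = $43.68

$43.68


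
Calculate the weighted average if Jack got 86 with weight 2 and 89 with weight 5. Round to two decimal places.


Weighted sum:
2 x 86 + 5 x 89 = 617
Total weight:
2 + 5 = 7
Weighted average:
617 / 7 = 88.1428... ≈ 88.14

88.14


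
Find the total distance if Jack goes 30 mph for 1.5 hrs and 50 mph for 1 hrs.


Leg 1 distance:
30 x 1.5 = 45 miles
Leg 2 distance:
50 x 1 = 50 miles
Total distance:
45 + 50 = 95 miles

95 miles


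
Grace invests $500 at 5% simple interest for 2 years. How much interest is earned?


Use the formula I = P x R x T / 100
P x R x T = 500 x 5 x 2 = 5000
I = 5000 / 100 = $50

$50


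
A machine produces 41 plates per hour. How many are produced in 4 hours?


Production rate: 41 plates per hour
Time: 4 hours
Total: 41 x 4 = 164 plates

164 plates


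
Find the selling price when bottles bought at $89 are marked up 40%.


Calculate the markup amount:
40% of $89 = $35.60
Add to cost:
$89 + $35.60 = $124.60

$124.60


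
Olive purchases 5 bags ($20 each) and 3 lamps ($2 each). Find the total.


Cost of bags:
5 x $20 = $100
Cost of lamps:
3 x $2 = $6
Add both:
$100 + $6 = $106

$106


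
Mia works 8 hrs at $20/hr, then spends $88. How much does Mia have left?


Calculate earnings:
8 x $20 = $160
Subtract spending:
$160 - $88 = $72

$72


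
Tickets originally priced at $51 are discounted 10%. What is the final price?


Calculate the discount amount:
10% of $51 = $5.10
Subtract from original:
$51 - $5.10 = $45.90

$45.90


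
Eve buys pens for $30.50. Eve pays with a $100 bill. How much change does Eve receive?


Start with the amount paid:
$100
Subtract the price:
$100 - $30.50 = $69.50

$69.50


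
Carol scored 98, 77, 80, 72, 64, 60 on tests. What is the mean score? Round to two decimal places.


Add the scores:
98 + 77 + 80 + 72 + 64 + 60 = 451
Divide by the number of tests:
451 / 6 = 75.1666... ≈ 75.17

75.17


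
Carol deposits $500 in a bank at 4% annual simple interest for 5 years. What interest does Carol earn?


Use the formula I = P x R x T / 100
P x R x T = 500 x 4 x 5 = 10000
I = 10000 / 100 = $100

$100


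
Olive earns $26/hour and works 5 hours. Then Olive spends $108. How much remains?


Calculate earnings:
5 x $26 = $130
Subtract spending:
$130 - $108 = $22

$22


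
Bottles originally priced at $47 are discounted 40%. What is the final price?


Calculate the discount amount:
40% of $47 = $18.80
Subtract from original:
$47 - $18.80 = $28.20

$28.20


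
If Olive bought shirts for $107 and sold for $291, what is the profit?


Selling price = $291
Cost price = $107
Profit = selling price - cost price:
Profit = $291 - $107 = $184

$184


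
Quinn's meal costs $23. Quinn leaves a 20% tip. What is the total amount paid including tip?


Calculate the tip:
20% of $23 = $4.60
Add tip to meal cost:
$23 + $4.60 = $27.60

$27.60


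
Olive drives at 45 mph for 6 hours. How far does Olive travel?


Use the formula: distance = speed x time
Speed = 45 mph, Time = 6 hours
45 x 6 = 270 miles

270 miles


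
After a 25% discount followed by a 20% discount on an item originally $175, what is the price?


First discount:
25% of $175 = $43.75
Price after first discount:
$175 - $43.75 = $131.25
Second discount:
20% of $131.25 = $26.25
Final price:
$131.25 - $26.25 = $105

$105


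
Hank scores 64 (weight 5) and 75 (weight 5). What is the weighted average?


Weighted sum:
5 x 64 + 5 x 75 = 695
Total weight:
5 + 5 = 10
Weighted average:
695 / 10 = 69.5

69.5


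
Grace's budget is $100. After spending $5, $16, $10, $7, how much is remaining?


Add up expenses:
$5 + $16 + $10 + $7 = $38
Subtract from budget:
$100 - $38 = $62

$62


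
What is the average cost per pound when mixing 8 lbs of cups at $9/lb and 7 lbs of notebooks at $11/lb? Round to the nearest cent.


Cost of cups:
8 x $9 = $72
Cost of notebooks:
7 x $11 = $77
Total cost: $72 + $77 = $149
Total weight: 15 lbs
Average: $149 / 15 = $9.9333... ≈ $9.93/lb

$9.93/lb


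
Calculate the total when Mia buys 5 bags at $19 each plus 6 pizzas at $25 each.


Cost of bags:
5 x $19 = $95
Cost of pizzas:
6 x $25 = $150
Add both:
$95 + $150 = $245

$245


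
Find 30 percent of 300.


Convert percentage to decimal:
30% = 0.3
Multiply:
300 x 0.3 = 90

90


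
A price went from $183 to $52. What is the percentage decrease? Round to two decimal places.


Find the absolute change:
|52 - 183| = 131
Divide by original and multiply by 100:
131 / 183 x 100 = 71.5846...% ≈ 71.58%

71.58%


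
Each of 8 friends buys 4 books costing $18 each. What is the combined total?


Cost per person:
4 x $18 = $72
Group total:
8 x $72 = $576

$576


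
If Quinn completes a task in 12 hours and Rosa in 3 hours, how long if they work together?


Quinn's rate: 1/12 of the job per hour
Rosa's rate: 1/3 of the job per hour
Combined rate: 1/12 + 1/3 = 5/12 per hour
Time = 1 / (5/12) = 12/5 = 2.4 hours

2.4 hours


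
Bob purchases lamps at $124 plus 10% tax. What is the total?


Calculate the tax:
10% of $124 = $12.40
Add tax to price:
$124 + $12.40 = $136.40

$136.40


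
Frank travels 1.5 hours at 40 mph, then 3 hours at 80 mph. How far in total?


Leg 1 distance:
40 x 1.5 = 60 miles
Leg 2 distance:
80 x 3 = 240 miles
Total distance:
60 + 240 = 300 miles

300 miles


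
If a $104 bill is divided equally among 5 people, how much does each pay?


Total bill: $104
Number of people: 5
Each pays: $104 / 5 = $20.80

$20.80


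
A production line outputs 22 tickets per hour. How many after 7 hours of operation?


Production rate: 22 tickets per hour
Time: 7 hours
Total: 22 x 7 = 154 tickets

154 tickets


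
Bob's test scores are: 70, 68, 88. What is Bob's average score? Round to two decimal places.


Add the scores:
70 + 68 + 88 = 226
Divide by the number of tests:
226 / 3 = 75.3333... ≈ 75.33

75.33


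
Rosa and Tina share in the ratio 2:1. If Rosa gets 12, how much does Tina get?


Find the multiplier:
12 / 2 = 6
Apply to Tina's share:
1 x 6 = 6

6


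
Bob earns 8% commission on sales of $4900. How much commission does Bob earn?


Convert rate to decimal:
8% = 0.08
Multiply by sales:
$4900 x 0.08 = $392

$392


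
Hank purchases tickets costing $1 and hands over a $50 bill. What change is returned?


Start with the amount paid:
$50
Subtract the price:
$50 - $1 = $49

$49


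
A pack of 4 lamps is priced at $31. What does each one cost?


Total cost: $31
Number of items: 4
Unit price: $31 / 4 = $7.75

$7.75


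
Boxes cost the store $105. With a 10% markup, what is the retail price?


Calculate the markup amount:
10% of $105 = $10.50
Add to cost:
$105 + $10.50 = $115.50

$115.50


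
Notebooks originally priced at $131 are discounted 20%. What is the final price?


Calculate the discount amount:
20% of $131 = $26.20
Subtract from original:
$131 - $26.20 = $104.80

$104.80


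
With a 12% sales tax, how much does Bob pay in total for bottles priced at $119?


Calculate the tax:
12% of $119 = $14.28
Add tax to price:
$119 + $14.28 = $133.28

$133.28


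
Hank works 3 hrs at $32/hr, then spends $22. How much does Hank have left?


Calculate earnings:
3 x $32 = $96
Subtract spending:
$96 - $22 = $74

$74


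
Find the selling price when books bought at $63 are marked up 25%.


Calculate the markup amount:
25% of $63 = $15.75
Add to cost:
$63 + $15.75 = $78.75

$78.75


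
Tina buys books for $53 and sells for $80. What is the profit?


Selling price = $80
Cost price = $53
Profit = selling price - cost price:
Profit = $80 - $53 = $27

$27


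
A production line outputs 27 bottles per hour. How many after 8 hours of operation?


Production rate: 27 bottles per hour
Time: 8 hours
Total: 27 x 8 = 216 bottles

216 bottles


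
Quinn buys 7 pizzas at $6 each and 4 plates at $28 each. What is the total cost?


Cost of pizzas:
7 x $6 = $42
Cost of plates:
4 x $28 = $112
Add both:
$42 + $112 = $154

$154


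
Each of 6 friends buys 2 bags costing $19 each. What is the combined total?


Cost per person:
2 x $19 = $38
Group total:
6 x $38 = $228

$228


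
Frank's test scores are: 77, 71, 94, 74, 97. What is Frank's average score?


Add the scores:
77 + 71 + 94 + 74 + 97 = 413
Divide by the number of tests:
413 / 5 = 82.6

82.6


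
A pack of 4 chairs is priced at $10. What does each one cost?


Total cost: $10
Number of items: 4
Unit price: $10 / 4 = $2.50

$2.50


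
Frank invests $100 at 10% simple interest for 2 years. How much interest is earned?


Use the formula I = P x R x T / 100
P x R x T = 100 x 10 x 2 = 2000
I = 2000 / 100 = $20

$20


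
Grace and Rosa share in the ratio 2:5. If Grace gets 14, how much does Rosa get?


Find the multiplier:
14 / 2 = 7
Apply to Rosa's share:
5 x 7 = 35

35


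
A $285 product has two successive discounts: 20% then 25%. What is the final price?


First discount:
20% of $285 = $57
Price after first discount:
$285 - $57 = $228
Second discount:
25% of $228 = $57
Final price:
$228 - $57 = $171

$171


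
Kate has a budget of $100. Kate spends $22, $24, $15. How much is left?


Add up expenses:
$22 + $24 + $15 = $61
Subtract from budget:
$100 - $61 = $39

$39


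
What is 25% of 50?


Convert percentage to decimal:
25% = 0.25
Multiply:
50 x 0.25 = 12.5

12.5


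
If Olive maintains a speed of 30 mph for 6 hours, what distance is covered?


Use the formula: distance = speed x time
Speed = 30 mph, Time = 6 hours
30 x 6 = 180 miles

180 miles


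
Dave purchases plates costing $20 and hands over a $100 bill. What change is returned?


Start with the amount paid:
$100
Subtract the price:
$100 - $20 = $80

$80


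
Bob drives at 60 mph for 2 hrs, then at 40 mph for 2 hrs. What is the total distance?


Leg 1 distance:
60 x 2 = 120 miles
Leg 2 distance:
40 x 2 = 80 miles
Total distance:
120 + 80 = 200 miles

200 miles


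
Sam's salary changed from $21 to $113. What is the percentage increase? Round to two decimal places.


Find the absolute change:
|113 - 21| = 92
Divide by original and multiply by 100:
92 / 21 x 100 = 438.0952...% ≈ 438.1%

438.1%


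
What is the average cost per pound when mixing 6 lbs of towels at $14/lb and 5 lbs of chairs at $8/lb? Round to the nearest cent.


Cost of towels:
6 x $14 = $84
Cost of chairs:
5 x $8 = $40
Total cost: $84 + $40 = $124
Total weight: 11 lbs
Average: $124 / 11 = $11.2727... ≈ $11.27/lb

$11.27/lb


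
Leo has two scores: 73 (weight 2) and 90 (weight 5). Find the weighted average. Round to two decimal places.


Weighted sum:
2 x 73 + 5 x 90 = 596
Total weight:
2 + 5 = 7
Weighted average:
596 / 7 = 85.1428... ≈ 85.14

85.14


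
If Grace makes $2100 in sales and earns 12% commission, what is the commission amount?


Convert rate to decimal:
12% = 0.12
Multiply by sales:
$2100 x 0.12 = $252

$252


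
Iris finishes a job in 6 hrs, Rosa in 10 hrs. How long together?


Iris's rate: 1/6 of the job per hour
Rosa's rate: 1/10 of the job per hour
Combined rate: 1/6 + 1/10 = 4/15 per hour
Time = 1 / (4/15) = 15/4 = 3.75 hours

3.75 hours


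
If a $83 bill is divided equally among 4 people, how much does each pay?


Total bill: $83
Number of people: 4
Each pays: $83 / 4 = $20.75

$20.75


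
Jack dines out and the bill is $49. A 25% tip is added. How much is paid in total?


Calculate the tip:
25% of $49 = $12.25
Add tip to meal cost:
$49 + $12.25 = $61.25

$61.25


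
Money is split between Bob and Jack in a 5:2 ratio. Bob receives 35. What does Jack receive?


Find the multiplier:
35 / 5 = 7
Apply to Jack's share:
2 x 7 = 14

14


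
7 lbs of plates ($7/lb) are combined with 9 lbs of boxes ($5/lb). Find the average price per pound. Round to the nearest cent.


Cost of plates:
7 x $7 = $49
Cost of boxes:
9 x $5 = $45
Total cost: $49 + $45 = $94
Total weight: 16 lbs
Average: $94 / 16 = $5.875 ≈ $5.88/lb

$5.88/lb


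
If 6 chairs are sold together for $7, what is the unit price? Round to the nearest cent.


Total cost: $7
Number of items: 6
Unit price: $7 / 6 = $1.1666... ≈ $1.17

$1.17


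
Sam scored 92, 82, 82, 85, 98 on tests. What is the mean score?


Add the scores:
92 + 82 + 82 + 85 + 98 = 439
Divide by the number of tests:
439 / 5 = 87.8

87.8


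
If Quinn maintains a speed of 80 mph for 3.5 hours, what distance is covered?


Use the formula: distance = speed x time
Speed = 80 mph, Time = 3.5 hours
80 x 3.5 = 280 miles

280 miles


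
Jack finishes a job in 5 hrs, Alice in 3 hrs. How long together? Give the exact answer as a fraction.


Jack's rate: 1/5 of the job per hour
Alice's rate: 1/3 of the job per hour
Combined rate: 1/5 + 1/3 = 8/15 per hour
Time = 1 / (8/15) = 15/8 hours (≈ 1.88 hours)

15/8 hours


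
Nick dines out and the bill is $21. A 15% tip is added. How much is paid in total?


Calculate the tip:
15% of $21 = $3.15
Add tip to meal cost:
$21 + $3.15 = $24.15

$24.15


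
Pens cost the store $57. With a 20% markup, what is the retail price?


Calculate the markup amount:
20% of $57 = $11.40
Add to cost:
$57 + $11.40 = $68.40

$68.40


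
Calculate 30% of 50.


Convert percentage to decimal:
30% = 0.3
Multiply:
50 x 0.3 = 15

15


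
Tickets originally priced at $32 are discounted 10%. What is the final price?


Calculate the discount amount:
10% of $32 = $3.20
Subtract from original:
$32 - $3.20 = $28.80

$28.80


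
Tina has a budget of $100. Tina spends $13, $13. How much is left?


Add up expenses:
$13 + $13 = $26
Subtract from budget:
$100 - $26 = $74

$74


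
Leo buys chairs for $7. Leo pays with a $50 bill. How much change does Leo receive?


Start with the amount paid:
$50
Subtract the price:
$50 - $7 = $43

$43


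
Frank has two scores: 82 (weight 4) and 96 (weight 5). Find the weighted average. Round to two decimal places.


Weighted sum:
4 x 82 + 5 x 96 = 808
Total weight:
4 + 5 = 9
Weighted average:
808 / 9 = 89.7777... ≈ 89.78

89.78


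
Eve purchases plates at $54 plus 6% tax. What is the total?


Calculate the tax:
6% of $54 = $3.24
Add tax to price:
$54 + $3.24 = $57.24

$57.24


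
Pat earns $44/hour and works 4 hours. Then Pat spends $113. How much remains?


Calculate earnings:
4 x $44 = $176
Subtract spending:
$176 - $113 = $63

$63


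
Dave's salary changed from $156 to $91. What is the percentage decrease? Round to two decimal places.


Find the absolute change:
|91 - 156| = 65
Divide by original and multiply by 100:
65 / 156 x 100 = 41.6666...% ≈ 41.67%

41.67%


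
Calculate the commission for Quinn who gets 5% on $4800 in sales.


Convert rate to decimal:
5% = 0.05
Multiply by sales:
$4800 x 0.05 = $240

$240


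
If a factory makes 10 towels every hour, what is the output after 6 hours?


Production rate: 10 towels per hour
Time: 6 hours
Total: 10 x 6 = 60 towels

60 towels


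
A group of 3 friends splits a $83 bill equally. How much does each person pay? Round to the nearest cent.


Total bill: $83
Number of people: 3
Each pays: $83 / 3 = $27.6666... ≈ $27.67

$27.67


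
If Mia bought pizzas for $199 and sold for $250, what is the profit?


Selling price = $250
Cost price = $199
Profit = selling price - cost price:
Profit = $250 - $199 = $51

$51


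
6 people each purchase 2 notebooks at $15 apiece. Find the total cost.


Cost per person:
2 x $15 = $30
Group total:
6 x $30 = $180

$180


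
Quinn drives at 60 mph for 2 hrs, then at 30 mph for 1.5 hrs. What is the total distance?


Leg 1 distance:
60 x 2 = 120 miles
Leg 2 distance:
30 x 1.5 = 45 miles
Total distance:
120 + 45 = 165 miles

165 miles


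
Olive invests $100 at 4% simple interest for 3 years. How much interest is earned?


Use the formula I = P x R x T / 100
P x R x T = 100 x 4 x 3 = 1200
I = 1200 / 100 = $12

$12


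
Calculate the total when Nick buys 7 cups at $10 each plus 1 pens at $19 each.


Cost of cups:
7 x $10 = $70
Cost of pens:
1 x $19 = $19
Add both:
$70 + $19 = $89

$89


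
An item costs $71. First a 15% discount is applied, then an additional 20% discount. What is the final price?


First discount:
15% of $71 = $10.65
Price after first discount:
$71 - $10.65 = $60.35
Second discount:
20% of $60.35 = $12.07
Final price:
$60.35 - $12.07 = $48.28

$48.28


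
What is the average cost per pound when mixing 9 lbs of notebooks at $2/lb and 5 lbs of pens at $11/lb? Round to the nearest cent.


Cost of notebooks:
9 x $2 = $18
Cost of pens:
5 x $11 = $55
Total cost: $18 + $55 = $73
Total weight: 14 lbs
Average: $73 / 14 = $5.2142... ≈ $5.21/lb

$5.21/lb


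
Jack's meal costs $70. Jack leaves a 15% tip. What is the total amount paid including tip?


Calculate the tip:
15% of $70 = $10.50
Add tip to meal cost:
$70 + $10.50 = $80.50

$80.50


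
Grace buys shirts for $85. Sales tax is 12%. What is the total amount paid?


Calculate the tax:
12% of $85 = $10.20
Add tax to price:
$85 + $10.20 = $95.20

$95.20


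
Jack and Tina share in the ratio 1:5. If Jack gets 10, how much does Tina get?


Find the multiplier:
10 / 1 = 10
Apply to Tina's share:
5 x 10 = 50

50


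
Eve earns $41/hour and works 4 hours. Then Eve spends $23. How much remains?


Calculate earnings:
4 x $41 = $164
Subtract spending:
$164 - $23 = $141

$141


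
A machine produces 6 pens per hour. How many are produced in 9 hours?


Production rate: 6 pens per hour
Time: 9 hours
Total: 6 x 9 = 54 pens

54 pens


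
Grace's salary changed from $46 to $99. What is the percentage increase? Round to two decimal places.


Find the absolute change:
|99 - 46| = 53
Divide by original and multiply by 100:
53 / 46 x 100 = 115.2173...% ≈ 115.22%

115.22%


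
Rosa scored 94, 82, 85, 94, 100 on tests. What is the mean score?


Add the scores:
94 + 82 + 85 + 94 + 100 = 455
Divide by the number of tests:
455 / 5 = 91

91


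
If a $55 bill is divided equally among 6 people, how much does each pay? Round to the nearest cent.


Total bill: $55
Number of people: 6
Each pays: $55 / 6 = $9.1666... ≈ $9.17

$9.17


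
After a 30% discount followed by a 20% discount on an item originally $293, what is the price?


First discount:
30% of $293 = $87.90
Price after first discount:
$293 - $87.90 = $205.10
Second discount:
20% of $205.10 = $41.02
Final price:
$205.10 - $41.02 = $164.08

$164.08


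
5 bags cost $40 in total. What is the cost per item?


Total cost: $40
Number of items: 5
Unit price: $40 / 5 = $8

$8


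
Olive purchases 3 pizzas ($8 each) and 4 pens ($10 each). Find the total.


Cost of pizzas:
3 x $8 = $24
Cost of pens:
4 x $10 = $40
Add both:
$24 + $40 = $64

$64


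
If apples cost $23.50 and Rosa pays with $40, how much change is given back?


Start with the amount paid:
$40
Subtract the price:
$40 - $23.50 = $16.50

$16.50


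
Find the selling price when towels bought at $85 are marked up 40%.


Calculate the markup amount:
40% of $85 = $34
Add to cost:
$85 + $34 = $119

$119


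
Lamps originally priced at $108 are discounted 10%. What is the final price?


Calculate the discount amount:
10% of $108 = $10.80
Subtract from original:
$108 - $10.80 = $97.20

$97.20


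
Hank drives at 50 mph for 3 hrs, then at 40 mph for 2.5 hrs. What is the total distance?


Leg 1 distance:
50 x 3 = 150 miles
Leg 2 distance:
40 x 2.5 = 100 miles
Total distance:
150 + 100 = 250 miles

250 miles


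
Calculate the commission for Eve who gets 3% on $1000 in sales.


Convert rate to decimal:
3% = 0.03
Multiply by sales:
$1000 x 0.03 = $30

$30


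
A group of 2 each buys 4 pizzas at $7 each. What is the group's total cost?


Cost per person:
4 x $7 = $28
Group total:
2 x $28 = $56

$56


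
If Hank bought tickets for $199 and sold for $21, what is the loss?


Selling price = $21
Cost price = $199
Loss = cost price - selling price:
Loss = $199 - $21 = $178

$178


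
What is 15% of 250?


Convert percentage to decimal:
15% = 0.15
Multiply:
250 x 0.15 = 37.5

37.5


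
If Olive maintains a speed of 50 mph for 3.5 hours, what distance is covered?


Use the formula: distance = speed x time
Speed = 50 mph, Time = 3.5 hours
50 x 3.5 = 175 miles

175 miles


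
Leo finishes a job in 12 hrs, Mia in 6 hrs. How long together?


Leo's rate: 1/12 of the job per hour
Mia's rate: 1/6 of the job per hour
Combined rate: 1/12 + 1/6 = 1/4 per hour
Time = 1 / (1/4) = 4 hours

4 hours


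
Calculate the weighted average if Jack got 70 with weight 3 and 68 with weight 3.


Weighted sum:
3 x 70 + 3 x 68 = 414
Total weight:
3 + 3 = 6
Weighted average:
414 / 6 = 69

69


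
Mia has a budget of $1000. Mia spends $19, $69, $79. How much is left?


Add up expenses:
$19 + $69 + $79 = $167
Subtract from budget:
$1000 - $167 = $833

$833


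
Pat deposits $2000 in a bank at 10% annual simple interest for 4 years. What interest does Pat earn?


Use the formula I = P x R x T / 100
P x R x T = 2000 x 10 x 4 = 80000
I = 80000 / 100 = $800

$800


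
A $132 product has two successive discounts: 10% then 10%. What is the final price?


First discount:
10% of $132 = $13.20
Price after first discount:
$132 - $13.20 = $118.80
Second discount:
10% of $118.80 = $11.88
Final price:
$118.80 - $11.88 = $106.92

$106.92


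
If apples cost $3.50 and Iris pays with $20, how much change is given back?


Start with the amount paid:
$20
Subtract the price:
$20 - $3.50 = $16.50

$16.50


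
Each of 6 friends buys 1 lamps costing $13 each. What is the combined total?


Cost per person:
1 x $13 = $13
Group total:
6 x $13 = $78

$78


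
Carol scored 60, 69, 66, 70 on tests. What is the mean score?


Add the scores:
60 + 69 + 66 + 70 = 265
Divide by the number of tests:
265 / 4 = 66.25

66.25


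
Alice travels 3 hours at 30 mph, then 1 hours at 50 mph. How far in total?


Leg 1 distance:
30 x 3 = 90 miles
Leg 2 distance:
50 x 1 = 50 miles
Total distance:
90 + 50 = 140 miles

140 miles


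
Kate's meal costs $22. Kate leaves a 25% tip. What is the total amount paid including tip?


Calculate the tip:
25% of $22 = $5.50
Add tip to meal cost:
$22 + $5.50 = $27.50

$27.50


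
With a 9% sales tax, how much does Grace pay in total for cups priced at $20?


Calculate the tax:
9% of $20 = $1.80
Add tax to price:
$20 + $1.80 = $21.80

$21.80


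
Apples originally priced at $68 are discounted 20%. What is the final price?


Calculate the discount amount:
20% of $68 = $13.60
Subtract from original:
$68 - $13.60 = $54.40

$54.40


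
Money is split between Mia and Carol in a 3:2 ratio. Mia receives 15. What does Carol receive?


Find the multiplier:
15 / 3 = 5
Apply to Carol's share:
2 x 5 = 10

10


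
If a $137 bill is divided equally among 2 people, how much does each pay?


Total bill: $137
Number of people: 2
Each pays: $137 / 2 = $68.50

$68.50


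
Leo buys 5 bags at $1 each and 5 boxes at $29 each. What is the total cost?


Cost of bags:
5 x $1 = $5
Cost of boxes:
5 x $29 = $145
Add both:
$5 + $145 = $150

$150


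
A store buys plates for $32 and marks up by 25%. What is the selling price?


Calculate the markup amount:
25% of $32 = $8
Add to cost:
$32 + $8 = $40

$40


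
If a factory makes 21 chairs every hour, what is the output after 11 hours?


Production rate: 21 chairs per hour
Time: 11 hours
Total: 21 x 11 = 231 chairs

231 chairs


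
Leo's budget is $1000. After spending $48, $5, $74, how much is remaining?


Add up expenses:
$48 + $5 + $74 = $127
Subtract from budget:
$1000 - $127 = $873

$873


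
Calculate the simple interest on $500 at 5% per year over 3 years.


Use the formula I = P x R x T / 100
P x R x T = 500 x 5 x 3 = 7500
I = 7500 / 100 = $75

$75


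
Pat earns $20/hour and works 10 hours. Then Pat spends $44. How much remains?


Calculate earnings:
10 x $20 = $200
Subtract spending:
$200 - $44 = $156

$156


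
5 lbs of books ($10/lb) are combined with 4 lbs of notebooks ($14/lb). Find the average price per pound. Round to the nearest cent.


Cost of books:
5 x $10 = $50
Cost of notebooks:
4 x $14 = $56
Total cost: $50 + $56 = $106
Total weight: 9 lbs
Average: $106 / 9 = $11.7777... ≈ $11.78/lb

$11.78/lb


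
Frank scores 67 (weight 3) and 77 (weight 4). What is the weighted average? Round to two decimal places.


Weighted sum:
3 x 67 + 4 x 77 = 509
Total weight:
3 + 4 = 7
Weighted average:
509 / 7 = 72.7142... ≈ 72.71

72.71


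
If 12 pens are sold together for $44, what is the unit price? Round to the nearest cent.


Total cost: $44
Number of items: 12
Unit price: $44 / 12 = $3.6666... ≈ $3.67

$3.67


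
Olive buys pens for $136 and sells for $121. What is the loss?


Selling price = $121
Cost price = $136
Loss = cost price - selling price:
Loss = $136 - $121 = $15

$15


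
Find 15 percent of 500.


Convert percentage to decimal:
15% = 0.15
Multiply:
500 x 0.15 = 75

75


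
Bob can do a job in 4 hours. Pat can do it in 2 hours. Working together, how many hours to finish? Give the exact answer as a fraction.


Bob's rate: 1/4 of the job per hour
Pat's rate: 1/2 of the job per hour
Combined rate: 1/4 + 1/2 = 3/4 per hour
Time = 1 / (3/4) = 4/3 hours (≈ 1.33 hours)

4/3 hours


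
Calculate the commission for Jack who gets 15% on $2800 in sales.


Convert rate to decimal:
15% = 0.15
Multiply by sales:
$2800 x 0.15 = $420

$420


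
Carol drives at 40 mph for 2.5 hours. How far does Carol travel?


Use the formula: distance = speed x time
Speed = 40 mph, Time = 2.5 hours
40 x 2.5 = 100 miles

100 miles
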